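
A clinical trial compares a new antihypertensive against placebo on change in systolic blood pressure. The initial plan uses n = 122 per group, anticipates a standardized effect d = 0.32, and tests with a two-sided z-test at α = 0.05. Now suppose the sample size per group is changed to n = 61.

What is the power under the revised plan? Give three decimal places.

Power ≈ 0.424

With n = 61 per group: δ = d·√(n/2) = 0.32 × √(61/2) = 1.7673. Critical value z_{0.025} = 1.960.
Revised power = Φ(δ − 1.960) + Φ(−δ − 1.960) = Φ(-0.193) + Φ(-3.727) = 0.4236 + 0.0001 = 0.4237.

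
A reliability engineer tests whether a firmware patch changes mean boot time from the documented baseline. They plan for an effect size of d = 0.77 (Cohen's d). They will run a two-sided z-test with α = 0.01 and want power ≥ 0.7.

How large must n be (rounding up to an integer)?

Set Φ(δ − 2.576) = 0.7; then δ − 2.576 = Φ⁻¹(0.7) = 0.524, giving δ = 3.100.
(The Φ(−δ − z_{α/2}) term is vanishingly small for δ > 0 and is dropped in the standard sample-size formula.)
δ = d·√n ⇒ n = (δ/d)² = (3.100 / 0.77)² = 16.21.
Round up to the next whole unit.

n = 17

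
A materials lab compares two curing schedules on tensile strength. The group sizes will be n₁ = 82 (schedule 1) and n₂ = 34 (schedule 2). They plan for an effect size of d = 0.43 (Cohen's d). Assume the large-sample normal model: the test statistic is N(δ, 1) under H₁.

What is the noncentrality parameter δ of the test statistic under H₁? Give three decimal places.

δ ≈ 2.108

δ = d / √(1/n₁ + 1/n₂) = 0.43 / √(1/82 + 1/34) = 2.1081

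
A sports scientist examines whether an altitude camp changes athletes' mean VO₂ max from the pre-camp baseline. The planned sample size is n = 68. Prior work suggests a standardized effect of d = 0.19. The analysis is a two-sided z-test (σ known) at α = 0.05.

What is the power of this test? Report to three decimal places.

Power ≈ 0.347

Noncentrality parameter: δ = d·√n = 0.19 × √68 = 1.5668
Two-sided α = 0.05 → critical value z_{0.025} = 1.960.
Power = Φ(δ − 1.960) + Φ(−δ − 1.960) = Φ(-0.393) + Φ(-3.527) = 0.3471 + 0.0002 = 0.3473.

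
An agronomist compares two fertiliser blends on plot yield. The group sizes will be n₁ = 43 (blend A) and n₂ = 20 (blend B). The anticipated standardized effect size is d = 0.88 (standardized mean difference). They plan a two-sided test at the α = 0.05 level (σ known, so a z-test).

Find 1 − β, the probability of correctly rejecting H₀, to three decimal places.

Noncentrality parameter: δ = d / √(1/n₁ + 1/n₂) = 0.88 / √(1/43 + 1/20) = 3.2513
Two-sided α = 0.05 → critical value z_{0.025} = 1.960.
Power = Φ(δ − 1.960) + Φ(−δ − 1.960) = Φ(1.291) + Φ(-5.211) = 0.9017 + 0.0000 = 0.9017.

Power ≈ 0.902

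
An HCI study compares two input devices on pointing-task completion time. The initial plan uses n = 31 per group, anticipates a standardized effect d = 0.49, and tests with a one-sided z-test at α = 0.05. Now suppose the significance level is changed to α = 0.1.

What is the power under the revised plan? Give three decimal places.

Power ≈ 0.741

δ = d·√(n/2) = 0.49 × √(31/2) = 1.9291 (unchanged). New critical value: z_{0.1} = 1.282.
Revised power = Φ(δ − 1.282) = Φ(0.648) = 0.7414.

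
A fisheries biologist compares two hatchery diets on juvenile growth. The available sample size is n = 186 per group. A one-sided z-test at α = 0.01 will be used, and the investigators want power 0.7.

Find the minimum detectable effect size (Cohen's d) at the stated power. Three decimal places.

Required noncentrality: δ = z_{0.01} + z_{0.30} = 2.326 + 0.524 = 2.851.
δ = d·√(n/2) ⇒ d = δ/√(n/2) = 2.851/√(186/2) = 0.2956.

d ≈ 0.296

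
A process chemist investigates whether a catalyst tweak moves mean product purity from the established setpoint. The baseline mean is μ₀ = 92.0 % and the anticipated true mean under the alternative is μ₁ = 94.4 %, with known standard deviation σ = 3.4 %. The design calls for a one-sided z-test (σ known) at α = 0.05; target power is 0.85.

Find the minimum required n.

n = 15

Standardized effect: d = |μ₁ − μ₀| / σ = |94.4 − 92.0| / 3.4 = 0.7059
Set Φ(δ − 1.645) = 0.85; then δ − 1.645 = Φ⁻¹(0.85) = 1.036, giving δ = 2.681.
δ = d·√n ⇒ n = (δ/d)² = (2.681 / 0.7059)² = 14.43.
Round up to the next whole unit.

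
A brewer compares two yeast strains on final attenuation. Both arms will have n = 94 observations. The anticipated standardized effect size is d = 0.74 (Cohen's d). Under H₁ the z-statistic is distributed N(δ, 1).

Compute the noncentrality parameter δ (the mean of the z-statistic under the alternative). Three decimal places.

δ ≈ 5.073

δ = d·√(n/2) = 0.74 × √(94/2) = 5.0732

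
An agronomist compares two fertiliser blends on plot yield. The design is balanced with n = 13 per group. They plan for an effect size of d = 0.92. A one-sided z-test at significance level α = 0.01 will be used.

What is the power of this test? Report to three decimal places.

Noncentrality parameter: λ = d·√(n/2) = 0.92 × √(13/2) = 2.3455
Critical value for a one-sided test at α = 0.01: z_α = 2.326.
Power = Φ(λ − 2.326) = Φ(0.019) = 0.5077.

Power ≈ 0.508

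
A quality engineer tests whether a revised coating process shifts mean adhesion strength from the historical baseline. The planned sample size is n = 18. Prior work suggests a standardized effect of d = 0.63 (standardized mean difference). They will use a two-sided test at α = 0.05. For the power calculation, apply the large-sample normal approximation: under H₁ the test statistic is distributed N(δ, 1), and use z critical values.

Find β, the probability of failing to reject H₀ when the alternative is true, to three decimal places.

Noncentrality parameter: δ = d·√n = 0.63 × √18 = 2.6729
Two-sided α = 0.05 → critical value z_{0.025} = 1.960.
Power = Φ(δ − 1.960) + Φ(−δ − 1.960) = Φ(0.713) + Φ(-4.633) = 0.7620 + 0.0000 = 0.7620.
Type II error: β = 1 − power = 1 − 0.7620 = 0.2380.

β ≈ 0.238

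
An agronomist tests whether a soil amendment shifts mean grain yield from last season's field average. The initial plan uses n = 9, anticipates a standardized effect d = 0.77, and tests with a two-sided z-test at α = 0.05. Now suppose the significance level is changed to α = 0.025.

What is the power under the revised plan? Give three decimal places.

Power ≈ 0.527

δ = d·√n = 0.77 × √9 = 2.3100 (unchanged). New critical value: z_{0.0125} = 2.241.
Revised power = Φ(δ − 2.241) + Φ(−δ − 2.241) = Φ(0.069) + Φ(-4.551) = 0.5273 + 0.0000 = 0.5273.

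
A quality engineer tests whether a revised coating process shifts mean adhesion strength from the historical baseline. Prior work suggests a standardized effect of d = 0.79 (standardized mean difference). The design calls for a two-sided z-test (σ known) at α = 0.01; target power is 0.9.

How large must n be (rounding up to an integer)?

n = 24

Set Φ(δ − 2.576) = 0.9; then δ − 2.576 = Φ⁻¹(0.9) = 1.282, giving δ = 3.857.
(Ignoring the negligible lower-tail rejection probability gives the usual closed-form inversion.)
δ = d·√n ⇒ n = (δ/d)² = (3.857 / 0.79)² = 23.84.
Round up to the next whole unit.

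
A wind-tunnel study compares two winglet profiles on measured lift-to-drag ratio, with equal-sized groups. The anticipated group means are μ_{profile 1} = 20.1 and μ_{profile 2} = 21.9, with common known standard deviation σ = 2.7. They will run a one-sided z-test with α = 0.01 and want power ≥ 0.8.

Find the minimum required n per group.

n = 46 per group

Standardized effect: d = |μ_{profile 1} − μ_{profile 2}| / σ = |20.1 − 21.9| / 2.7 = 0.6667
Set Φ(δ − 2.326) = 0.8; then δ − 2.326 = Φ⁻¹(0.8) = 0.842, giving δ = 3.168.
δ = d·√(n/2) ⇒ n = 2(δ/d)² = 2 × (3.168 / 0.6667)² = 45.16.
Rounding up, n = 46 per group.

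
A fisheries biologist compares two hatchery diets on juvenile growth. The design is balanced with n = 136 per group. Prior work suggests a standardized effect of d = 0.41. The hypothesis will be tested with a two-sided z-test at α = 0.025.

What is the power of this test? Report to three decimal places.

Power ≈ 0.873

Noncentrality parameter: δ = d·√(n/2) = 0.41 × √(136/2) = 3.3809
Two-sided α = 0.025 → critical value z_{0.0125} = 2.241.
Power = Φ(δ − 2.241) + Φ(−δ − 2.241) = Φ(1.140) + Φ(-5.622) = 0.8728 + 0.0000 = 0.8728.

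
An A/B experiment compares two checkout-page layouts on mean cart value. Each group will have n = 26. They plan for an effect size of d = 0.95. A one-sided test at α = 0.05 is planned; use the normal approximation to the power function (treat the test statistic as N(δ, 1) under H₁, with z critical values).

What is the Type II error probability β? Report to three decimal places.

β ≈ 0.038

Noncentrality parameter: δ = d·√(n/2) = 0.95 × √(26/2) = 3.4253
Critical value for a one-sided test at α = 0.05: z_α = 1.645.
Power = Φ(δ − 1.645) = Φ(1.780) = 0.9625.
Type II error: β = 1 − power = 1 − 0.9625 = 0.0375.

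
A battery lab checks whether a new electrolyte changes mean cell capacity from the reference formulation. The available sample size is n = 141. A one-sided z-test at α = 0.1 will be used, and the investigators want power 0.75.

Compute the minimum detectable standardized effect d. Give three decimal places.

d ≈ 0.165

Need Φ(δ − 1.282) = 0.75, so δ = 1.282 + 0.674 = 1.956.
δ = d·√n ⇒ d = δ/√n = 1.956/√141 = 0.1647.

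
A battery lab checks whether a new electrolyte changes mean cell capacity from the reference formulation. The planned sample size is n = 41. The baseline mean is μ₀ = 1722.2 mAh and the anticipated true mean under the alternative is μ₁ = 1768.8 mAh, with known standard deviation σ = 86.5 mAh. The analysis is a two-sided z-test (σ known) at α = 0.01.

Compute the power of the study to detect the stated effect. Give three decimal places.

Power ≈ 0.809

Standardized effect: d = |μ₁ − μ₀| / σ = |1768.8 − 1722.2| / 86.5 = 0.5387
Noncentrality parameter: δ = d·√n = 0.5387 × √41 = 3.4495
Two-sided α = 0.01 → critical value z_{0.005} = 2.576.
Power = Φ(δ − 2.576) + Φ(−δ − 2.576) = Φ(0.874) + Φ(-6.025) = 0.8089 + 0.0000 = 0.8089.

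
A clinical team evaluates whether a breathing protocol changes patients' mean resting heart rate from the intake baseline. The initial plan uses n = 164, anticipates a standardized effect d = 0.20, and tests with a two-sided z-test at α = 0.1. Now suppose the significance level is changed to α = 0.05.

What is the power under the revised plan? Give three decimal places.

Power ≈ 0.726

δ = d·√n = 0.20 × √164 = 2.5612 (unchanged). New critical value: z_{0.025} = 1.960.
Revised power = Φ(δ − 1.960) + Φ(−δ − 1.960) = Φ(0.601) + Φ(-4.521) = 0.7262 + 0.0000 = 0.7262.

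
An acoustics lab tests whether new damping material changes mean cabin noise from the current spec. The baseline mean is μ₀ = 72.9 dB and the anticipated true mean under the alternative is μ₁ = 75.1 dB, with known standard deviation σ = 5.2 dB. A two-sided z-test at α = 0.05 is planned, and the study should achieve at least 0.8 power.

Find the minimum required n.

n = 44

Standardized effect: d = |μ₁ − μ₀| / σ = |75.1 − 72.9| / 5.2 = 0.4231
Set Φ(δ − 1.960) = 0.8; then δ − 1.960 = Φ⁻¹(0.8) = 0.842, giving δ = 2.802.
(For δ > 0 the lower-tail rejection region contributes negligibly to power, so the one-term inversion is standard.)
δ = d·√n ⇒ n = (δ/d)² = (2.802 / 0.4231)² = 43.85.
Round up to the next whole unit.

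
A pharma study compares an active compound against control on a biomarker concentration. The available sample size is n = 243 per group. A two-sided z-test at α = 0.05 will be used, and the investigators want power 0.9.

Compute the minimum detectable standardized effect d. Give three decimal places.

Need Φ(δ − 1.960) = 0.9, so δ = 1.960 + 1.282 = 3.242.
(Lower-tail contribution to power is negligible for δ > 0.)
δ = d·√(n/2) ⇒ d = δ/√(n/2) = 3.242/√(243/2) = 0.2941.

d ≈ 0.294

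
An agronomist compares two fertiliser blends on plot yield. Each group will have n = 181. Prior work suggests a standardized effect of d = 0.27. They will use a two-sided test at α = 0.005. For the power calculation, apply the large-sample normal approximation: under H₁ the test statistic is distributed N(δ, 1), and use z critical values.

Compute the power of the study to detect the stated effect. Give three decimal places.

Noncentrality parameter: δ = d·√(n/2) = 0.27 × √(181/2) = 2.5686
Two-sided α = 0.005 → critical value z_{0.0025} = 2.807.
Power = Φ(δ − 2.807) + Φ(−δ − 2.807) = Φ(-0.238) + Φ(-5.376) = 0.4058 + 0.0000 = 0.4058.

Power ≈ 0.406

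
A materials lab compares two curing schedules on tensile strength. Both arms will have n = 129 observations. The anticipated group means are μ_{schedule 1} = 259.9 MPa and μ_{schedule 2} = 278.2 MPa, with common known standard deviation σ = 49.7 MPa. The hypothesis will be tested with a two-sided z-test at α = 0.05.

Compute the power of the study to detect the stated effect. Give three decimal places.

Standardized effect: d = |μ_{schedule 1} − μ_{schedule 2}| / σ = |259.9 − 278.2| / 49.7 = 0.3682
Noncentrality parameter: δ = d·√(n/2) = 0.3682 × √(129/2) = 2.9572
Critical value for a two-sided test at α = 0.05: z_{α/2} = 1.960.
Power = Φ(δ − 1.960) + Φ(−δ − 1.960) = Φ(0.997) + Φ(-4.917) = 0.8407 + 0.0000 = 0.8407.

Power ≈ 0.841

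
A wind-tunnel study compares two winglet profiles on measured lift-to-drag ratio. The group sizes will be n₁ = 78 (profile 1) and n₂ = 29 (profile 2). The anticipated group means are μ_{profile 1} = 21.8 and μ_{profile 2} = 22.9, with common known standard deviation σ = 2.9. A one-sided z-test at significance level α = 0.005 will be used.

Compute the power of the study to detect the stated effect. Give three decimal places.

Standardized effect: d = |μ_{profile 1} − μ_{profile 2}| / σ = |21.8 − 22.9| / 2.9 = 0.3793
Noncentrality parameter: δ = d / √(1/n₁ + 1/n₂) = 0.3793 / √(1/78 + 1/29) = 1.7440
Critical value for a one-sided test at α = 0.005: z_α = 2.576.
Power = Φ(δ − 2.576) = Φ(-0.832) = 0.2028.

Power ≈ 0.203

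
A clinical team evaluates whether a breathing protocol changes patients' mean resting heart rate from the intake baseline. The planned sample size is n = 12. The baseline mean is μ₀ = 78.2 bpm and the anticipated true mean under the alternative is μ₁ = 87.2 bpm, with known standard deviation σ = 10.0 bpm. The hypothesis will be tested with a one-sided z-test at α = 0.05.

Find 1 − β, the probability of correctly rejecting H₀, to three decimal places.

Power ≈ 0.930

Standardized effect: d = |μ₁ − μ₀| / σ = |87.2 − 78.2| / 10.0 = 0.9000
Noncentrality parameter: λ = d·√n = 0.9000 × √12 = 3.1177
One-sided α = 0.05 → critical value z_{0.05} = 1.645.
Power = Φ(λ − 1.645) = Φ(1.473) = 0.9296.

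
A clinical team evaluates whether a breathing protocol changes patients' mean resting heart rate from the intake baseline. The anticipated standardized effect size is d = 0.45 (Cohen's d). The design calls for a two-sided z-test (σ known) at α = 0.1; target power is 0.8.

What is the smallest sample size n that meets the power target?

Set Φ(δ − 1.645) = 0.8; then δ − 1.645 = Φ⁻¹(0.8) = 0.842, giving δ = 2.486.
(The Φ(−δ − z_{α/2}) term is vanishingly small for δ > 0 and is dropped in the standard sample-size formula.)
δ = d·√n ⇒ n = (δ/d)² = (2.486 / 0.45)² = 30.53.
Round up to the next whole unit.

n = 31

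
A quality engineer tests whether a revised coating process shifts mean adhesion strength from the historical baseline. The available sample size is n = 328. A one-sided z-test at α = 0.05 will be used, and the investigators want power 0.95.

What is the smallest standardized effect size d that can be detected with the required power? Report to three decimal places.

Required noncentrality: δ = z_{0.05} + z_{0.05} = 1.645 + 1.645 = 3.290.
δ = d·√n ⇒ d = δ/√n = 3.290/√328 = 0.1816.

d ≈ 0.182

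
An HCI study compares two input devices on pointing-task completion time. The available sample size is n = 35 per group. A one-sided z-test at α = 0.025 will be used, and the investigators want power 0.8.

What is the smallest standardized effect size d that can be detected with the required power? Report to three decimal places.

Required noncentrality: δ = z_{0.025} + z_{0.20} = 1.960 + 0.842 = 2.802.
δ = d·√(n/2) ⇒ d = δ/√(n/2) = 2.802/√(35/2) = 0.6697.

d ≈ 0.670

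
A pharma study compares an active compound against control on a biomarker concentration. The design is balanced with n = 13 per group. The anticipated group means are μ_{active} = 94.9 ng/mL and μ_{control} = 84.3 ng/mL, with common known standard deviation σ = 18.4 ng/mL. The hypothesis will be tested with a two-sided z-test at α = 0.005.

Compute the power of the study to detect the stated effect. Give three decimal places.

Power ≈ 0.090

Standardized effect: d = |μ_{active} − μ_{control}| / σ = |94.9 − 84.3| / 18.4 = 0.5761
Noncentrality parameter: δ = d·√(n/2) = 0.5761 × √(13/2) = 1.4687
Two-sided α = 0.005 → critical value z_{0.0025} = 2.807.
Power = Φ(δ − 2.807) + Φ(−δ − 2.807) = Φ(-1.338) + Φ(-4.276) = 0.0904 + 0.0000 = 0.0904.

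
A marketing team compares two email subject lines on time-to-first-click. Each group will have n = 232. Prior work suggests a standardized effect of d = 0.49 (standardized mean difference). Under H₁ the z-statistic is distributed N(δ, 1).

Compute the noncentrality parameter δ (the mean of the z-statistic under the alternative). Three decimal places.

δ = d·√(n/2) = 0.49 × √(232/2) = 5.2775

δ ≈ 5.277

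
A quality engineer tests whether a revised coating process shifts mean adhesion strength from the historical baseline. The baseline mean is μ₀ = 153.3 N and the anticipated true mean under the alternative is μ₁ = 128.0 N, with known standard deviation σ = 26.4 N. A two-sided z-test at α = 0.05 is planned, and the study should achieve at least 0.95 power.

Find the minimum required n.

Standardized effect: d = |μ₁ − μ₀| / σ = |128.0 − 153.3| / 26.4 = 0.9583
For power 0.95 need Φ(δ − z_{0.025}) = 0.95, so δ = z_{0.025} + z_{0.05} = 1.960 + 1.645 = 3.605.
(Ignoring the negligible lower-tail rejection probability gives the usual closed-form inversion.)
δ = d·√n ⇒ n = (δ/d)² = (3.605 / 0.9583)² = 14.15.
Round up to the next whole unit.

n = 15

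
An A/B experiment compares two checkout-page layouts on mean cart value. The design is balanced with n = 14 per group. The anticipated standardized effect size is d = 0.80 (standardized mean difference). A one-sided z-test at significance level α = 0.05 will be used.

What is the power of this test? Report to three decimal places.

Power ≈ 0.681

Noncentrality parameter: δ = d·√(n/2) = 0.80 × √(14/2) = 2.1166
Critical value for a one-sided test at α = 0.05: z_α = 1.645.
Power = Φ(δ − 1.645) = Φ(0.472) = 0.6814.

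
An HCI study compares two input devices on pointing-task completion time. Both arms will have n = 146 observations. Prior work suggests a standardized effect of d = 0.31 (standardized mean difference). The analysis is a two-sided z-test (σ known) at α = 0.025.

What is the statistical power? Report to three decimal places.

Noncentrality parameter: δ = d·√(n/2) = 0.31 × √(146/2) = 2.6486
Critical value for a two-sided test at α = 0.025: z_{α/2} = 2.241.
Power = Φ(δ − 2.241) + Φ(−δ − 2.241) = Φ(0.407) + Φ(-4.890) = 0.6581 + 0.0000 = 0.6581.

Power ≈ 0.658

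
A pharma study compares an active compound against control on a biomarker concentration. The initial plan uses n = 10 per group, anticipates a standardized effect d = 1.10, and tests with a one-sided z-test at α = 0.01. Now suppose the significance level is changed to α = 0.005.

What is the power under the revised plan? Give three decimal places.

δ = d·√(n/2) = 1.10 × √(10/2) = 2.4597 (unchanged). New critical value: z_{0.005} = 2.576.
Revised power = P(Z > 2.576 − δ) = Φ(-0.116) = 0.4538.

Power ≈ 0.454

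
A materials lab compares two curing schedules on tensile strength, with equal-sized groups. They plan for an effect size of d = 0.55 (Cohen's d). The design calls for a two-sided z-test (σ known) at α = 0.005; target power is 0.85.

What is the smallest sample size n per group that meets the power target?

Set Φ(δ − 2.807) = 0.85; then δ − 2.807 = Φ⁻¹(0.85) = 1.036, giving δ = 3.843.
(For δ > 0 the lower-tail rejection region contributes negligibly to power, so the one-term inversion is standard.)
δ = d·√(n/2) ⇒ n = 2(δ/d)² = 2 × (3.843 / 0.55)² = 97.67.
Round up to the next whole unit.

n = 98 per group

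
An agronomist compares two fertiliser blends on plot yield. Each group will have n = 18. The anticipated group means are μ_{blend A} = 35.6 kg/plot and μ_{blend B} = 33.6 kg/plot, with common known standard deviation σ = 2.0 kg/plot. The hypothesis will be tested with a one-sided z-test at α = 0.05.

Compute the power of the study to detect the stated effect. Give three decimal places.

Standardized effect: d = |μ_{blend A} − μ_{blend B}| / σ = |35.6 − 33.6| / 2.0 = 1.0000
Noncentrality parameter: δ = d·√(n/2) = 1.0000 × √(18/2) = 3.0000
Critical value for a one-sided test at α = 0.05: z_α = 1.645.
Power = P(Z > 1.645 − δ) = Φ(1.355) = 0.9123.

Power ≈ 0.912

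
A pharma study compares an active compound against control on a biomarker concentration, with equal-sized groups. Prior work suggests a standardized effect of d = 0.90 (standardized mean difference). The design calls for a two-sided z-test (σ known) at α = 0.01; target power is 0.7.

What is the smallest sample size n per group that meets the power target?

For power 0.7 need Φ(δ − z_{0.005}) = 0.7, so δ = z_{0.005} + z_{0.30} = 2.576 + 0.524 = 3.100.
(For δ > 0 the lower-tail rejection region contributes negligibly to power, so the one-term inversion is standard.)
δ = d·√(n/2) ⇒ n = 2(δ/d)² = 2 × (3.100 / 0.90)² = 23.73.
Rounding up, n = 24 per group.

n = 24 per group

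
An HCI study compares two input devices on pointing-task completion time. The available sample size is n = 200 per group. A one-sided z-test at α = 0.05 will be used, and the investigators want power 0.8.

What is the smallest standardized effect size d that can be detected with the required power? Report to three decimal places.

d ≈ 0.249

Need Φ(δ − 1.645) = 0.8, so δ = 1.645 + 0.842 = 2.486.
δ = d·√(n/2) ⇒ d = δ/√(n/2) = 2.486/√(200/2) = 0.2486.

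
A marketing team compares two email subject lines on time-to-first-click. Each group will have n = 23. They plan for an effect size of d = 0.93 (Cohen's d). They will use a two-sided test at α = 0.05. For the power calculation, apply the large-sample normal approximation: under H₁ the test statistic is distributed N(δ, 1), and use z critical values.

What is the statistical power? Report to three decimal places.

Power ≈ 0.884

Noncentrality parameter: δ = d·√(n/2) = 0.93 × √(23/2) = 3.1538
Critical value for a two-sided test at α = 0.05: z_{α/2} = 1.960.
Power = Φ(δ − 1.960) + Φ(−δ − 1.960) = Φ(1.194) + Φ(-5.114) = 0.8837 + 0.0000 = 0.8837.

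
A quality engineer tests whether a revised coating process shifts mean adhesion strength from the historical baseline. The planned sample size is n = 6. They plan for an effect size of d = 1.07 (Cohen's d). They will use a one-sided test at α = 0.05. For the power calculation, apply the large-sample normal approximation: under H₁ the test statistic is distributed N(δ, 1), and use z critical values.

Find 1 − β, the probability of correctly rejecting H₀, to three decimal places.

Noncentrality parameter: δ = d·√n = 1.07 × √6 = 2.6210
One-sided α = 0.05 → critical value z_{0.05} = 1.645.
Power = Φ(δ − 1.645) = Φ(0.976) = 0.8355.

Power ≈ 0.835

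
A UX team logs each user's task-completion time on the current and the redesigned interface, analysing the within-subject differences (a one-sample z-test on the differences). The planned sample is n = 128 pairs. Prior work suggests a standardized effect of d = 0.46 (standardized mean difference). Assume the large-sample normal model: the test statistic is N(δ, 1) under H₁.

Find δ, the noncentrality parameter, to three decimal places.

δ = d·√n = 0.46 × √128 = 5.2043

δ ≈ 5.204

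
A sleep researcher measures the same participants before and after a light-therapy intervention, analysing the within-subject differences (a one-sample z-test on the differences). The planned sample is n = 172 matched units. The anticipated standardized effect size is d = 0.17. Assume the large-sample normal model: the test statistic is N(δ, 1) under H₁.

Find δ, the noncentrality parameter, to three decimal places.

The noncentrality parameter scales effect size by the design's sample-size factor: δ = d·√n = 0.17 × √172 = 2.2295

δ ≈ 2.230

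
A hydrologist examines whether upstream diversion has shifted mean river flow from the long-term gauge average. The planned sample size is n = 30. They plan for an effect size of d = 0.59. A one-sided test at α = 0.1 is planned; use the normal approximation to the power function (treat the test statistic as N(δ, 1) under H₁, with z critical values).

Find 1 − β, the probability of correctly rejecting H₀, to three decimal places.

Noncentrality parameter: δ = d·√n = 0.59 × √30 = 3.2316
One-sided α = 0.1 → critical value z_{0.1} = 1.282.
Power = Φ(δ − 1.282) = Φ(1.950) = 0.9744.

Power ≈ 0.974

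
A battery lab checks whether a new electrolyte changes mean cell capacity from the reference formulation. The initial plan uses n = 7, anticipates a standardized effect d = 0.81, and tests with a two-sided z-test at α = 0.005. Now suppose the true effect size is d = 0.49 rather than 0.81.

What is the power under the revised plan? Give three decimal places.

With d = 0.49: δ = d·√n = 0.49 × √7 = 1.2964. Critical value z_{0.0025} = 2.807.
Revised power = Φ(δ − 2.807) + Φ(−δ − 2.807) = Φ(-1.511) + Φ(-4.103) = 0.0654 + 0.0000 = 0.0655.

Power ≈ 0.065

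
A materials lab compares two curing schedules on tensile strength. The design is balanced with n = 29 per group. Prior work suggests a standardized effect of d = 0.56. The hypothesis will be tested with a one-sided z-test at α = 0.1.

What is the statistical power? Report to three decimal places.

Noncentrality parameter: δ = d·√(n/2) = 0.56 × √(29/2) = 2.1324
One-sided α = 0.1 → critical value z_{0.1} = 1.282.
Power = Φ(δ − 1.282) = Φ(0.851) = 0.8026.

Power ≈ 0.803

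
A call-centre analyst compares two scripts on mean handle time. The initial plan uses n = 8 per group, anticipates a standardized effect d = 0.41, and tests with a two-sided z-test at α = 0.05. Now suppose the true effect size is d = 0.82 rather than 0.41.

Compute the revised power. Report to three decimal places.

With d = 0.82: δ = d·√(n/2) = 0.82 × √(8/2) = 1.6400. Critical value z_{0.025} = 1.960.
Revised power = Φ(δ − 1.960) + Φ(−δ − 1.960) = Φ(-0.320) + Φ(-3.600) = 0.3745 + 0.0002 = 0.3747.

Power ≈ 0.375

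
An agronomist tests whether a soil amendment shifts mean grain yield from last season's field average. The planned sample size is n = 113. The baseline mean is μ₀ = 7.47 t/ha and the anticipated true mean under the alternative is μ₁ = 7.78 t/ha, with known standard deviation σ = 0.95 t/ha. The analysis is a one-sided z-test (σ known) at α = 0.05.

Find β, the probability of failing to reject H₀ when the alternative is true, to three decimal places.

β ≈ 0.034

Standardized effect: d = |μ₁ − μ₀| / σ = |7.78 − 7.47| / 0.95 = 0.3263
Noncentrality parameter: δ = d·√n = 0.3263 × √113 = 3.4688
One-sided α = 0.05 → critical value z_{0.05} = 1.645.
Power = Φ(δ − 1.645) = Φ(1.824) = 0.9659.
Type II error: β = 1 − power = 1 − 0.9659 = 0.0341.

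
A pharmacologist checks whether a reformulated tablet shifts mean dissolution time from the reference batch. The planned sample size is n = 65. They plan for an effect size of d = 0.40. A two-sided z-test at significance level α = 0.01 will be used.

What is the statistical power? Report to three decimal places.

Power ≈ 0.742

Noncentrality parameter: δ = d·√n = 0.40 × √65 = 3.2249
Critical value for a two-sided test at α = 0.01: z_{α/2} = 2.576.
Power = Φ(δ − 2.576) + Φ(−δ − 2.576) = Φ(0.649) + Φ(-5.801) = 0.7419 + 0.0000 = 0.7419.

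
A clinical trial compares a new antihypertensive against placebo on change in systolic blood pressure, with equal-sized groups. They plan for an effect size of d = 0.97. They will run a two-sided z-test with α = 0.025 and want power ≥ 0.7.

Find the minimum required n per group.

For power 0.7 need Φ(δ − z_{0.0125}) = 0.7, so δ = z_{0.0125} + z_{0.30} = 2.241 + 0.524 = 2.766.
(For δ > 0 the lower-tail rejection region contributes negligibly to power, so the one-term inversion is standard.)
δ = d·√(n/2) ⇒ n = 2(δ/d)² = 2 × (2.766 / 0.97)² = 16.26.
Round up to the next whole unit.

n = 17 per group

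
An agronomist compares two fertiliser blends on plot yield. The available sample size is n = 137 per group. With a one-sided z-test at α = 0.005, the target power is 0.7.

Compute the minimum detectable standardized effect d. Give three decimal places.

d ≈ 0.375

Need Φ(δ − 2.576) = 0.7, so δ = 2.576 + 0.524 = 3.100.
δ = d·√(n/2) ⇒ d = δ/√(n/2) = 3.100/√(137/2) = 0.3746.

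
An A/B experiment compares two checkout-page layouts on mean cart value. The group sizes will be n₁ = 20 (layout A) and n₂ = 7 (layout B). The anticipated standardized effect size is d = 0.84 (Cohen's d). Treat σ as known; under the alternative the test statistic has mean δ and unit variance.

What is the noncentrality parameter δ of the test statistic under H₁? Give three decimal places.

The noncentrality parameter scales effect size by the design's sample-size factor: δ = d / √(1/n₁ + 1/n₂) = 0.84 / √(1/20 + 1/7) = 1.9128

δ ≈ 1.913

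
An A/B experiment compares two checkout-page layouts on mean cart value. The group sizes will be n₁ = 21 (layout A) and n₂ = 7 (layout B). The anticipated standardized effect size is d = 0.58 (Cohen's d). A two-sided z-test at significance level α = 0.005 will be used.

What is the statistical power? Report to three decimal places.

Noncentrality parameter: δ = d / √(1/n₁ + 1/n₂) = 0.58 / √(1/21 + 1/7) = 1.3289
Critical value for a two-sided test at α = 0.005: z_{α/2} = 2.807.
Power = Φ(δ − 2.807) + Φ(−δ − 2.807) = Φ(-1.478) + Φ(-4.136) = 0.0697 + 0.0000 = 0.0697.

Power ≈ 0.070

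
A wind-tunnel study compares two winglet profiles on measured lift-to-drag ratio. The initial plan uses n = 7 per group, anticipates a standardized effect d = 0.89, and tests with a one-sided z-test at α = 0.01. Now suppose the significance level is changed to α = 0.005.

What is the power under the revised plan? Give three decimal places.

Power ≈ 0.181

δ = d·√(n/2) = 0.89 × √(7/2) = 1.6650 (unchanged). New critical value: z_{0.005} = 2.576.
Revised power = Φ(δ − 2.576) = Φ(-0.911) = 0.1812.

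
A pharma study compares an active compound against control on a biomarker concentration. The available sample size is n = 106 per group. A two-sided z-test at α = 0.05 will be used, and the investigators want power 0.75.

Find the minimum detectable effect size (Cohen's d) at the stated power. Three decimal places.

Need Φ(δ − 1.960) = 0.75, so δ = 1.960 + 0.674 = 2.634.
(Lower-tail contribution to power is negligible for δ > 0.)
δ = d·√(n/2) ⇒ d = δ/√(n/2) = 2.634/√(106/2) = 0.3619.

d ≈ 0.362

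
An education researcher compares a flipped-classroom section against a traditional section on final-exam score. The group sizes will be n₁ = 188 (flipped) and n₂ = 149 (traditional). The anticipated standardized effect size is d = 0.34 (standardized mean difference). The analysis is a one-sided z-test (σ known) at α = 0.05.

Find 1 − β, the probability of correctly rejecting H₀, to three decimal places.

Noncentrality parameter: δ = d / √(1/n₁ + 1/n₂) = 0.34 / √(1/188 + 1/149) = 3.0998
One-sided α = 0.05 → critical value z_{0.05} = 1.645.
Power = P(Z > 1.645 − δ) = Φ(1.455) = 0.9272.

Power ≈ 0.927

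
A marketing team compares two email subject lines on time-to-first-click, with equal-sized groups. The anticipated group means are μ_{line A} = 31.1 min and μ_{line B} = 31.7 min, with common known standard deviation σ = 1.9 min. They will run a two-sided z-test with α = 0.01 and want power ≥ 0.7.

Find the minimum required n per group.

Standardized effect: d = |μ_{line A} − μ_{line B}| / σ = |31.1 − 31.7| / 1.9 = 0.3158
Set Φ(δ − 2.576) = 0.7; then δ − 2.576 = Φ⁻¹(0.7) = 0.524, giving δ = 3.100.
(The Φ(−δ − z_{α/2}) term is vanishingly small for δ > 0 and is dropped in the standard sample-size formula.)
δ = d·√(n/2) ⇒ n = 2(δ/d)² = 2 × (3.100 / 0.3158)² = 192.76.
Rounding up, n = 193 per group.

n = 193 per group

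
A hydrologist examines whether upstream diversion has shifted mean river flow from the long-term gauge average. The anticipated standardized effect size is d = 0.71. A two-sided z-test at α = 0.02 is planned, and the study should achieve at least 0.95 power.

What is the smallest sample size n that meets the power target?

For power 0.95 need Φ(δ − z_{0.01}) = 0.95, so δ = z_{0.01} + z_{0.05} = 2.326 + 1.645 = 3.971.
(Ignoring the negligible lower-tail rejection probability gives the usual closed-form inversion.)
δ = d·√n ⇒ n = (δ/d)² = (3.971 / 0.71)² = 31.28.
Rounding up, n = 32.

n = 32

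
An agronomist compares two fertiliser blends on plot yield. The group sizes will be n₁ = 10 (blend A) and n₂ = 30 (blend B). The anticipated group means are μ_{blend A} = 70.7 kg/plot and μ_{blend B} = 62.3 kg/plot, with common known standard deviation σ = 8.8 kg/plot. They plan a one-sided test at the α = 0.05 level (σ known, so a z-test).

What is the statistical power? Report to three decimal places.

Power ≈ 0.834

Standardized effect: d = |μ_{blend A} − μ_{blend B}| / σ = |70.7 − 62.3| / 8.8 = 0.9545
Noncentrality parameter: δ = d / √(1/n₁ + 1/n₂) = 0.9545 / √(1/10 + 1/30) = 2.6141
One-sided α = 0.05 → critical value z_{0.05} = 1.645.
Power = Φ(δ − 1.645) = Φ(0.969) = 0.8338.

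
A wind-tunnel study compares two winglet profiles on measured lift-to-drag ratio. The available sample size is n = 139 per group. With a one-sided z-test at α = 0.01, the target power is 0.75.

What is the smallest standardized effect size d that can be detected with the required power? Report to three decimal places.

d ≈ 0.360

Required noncentrality: δ = z_{0.01} + z_{0.25} = 2.326 + 0.674 = 3.001.
δ = d·√(n/2) ⇒ d = δ/√(n/2) = 3.001/√(139/2) = 0.3600.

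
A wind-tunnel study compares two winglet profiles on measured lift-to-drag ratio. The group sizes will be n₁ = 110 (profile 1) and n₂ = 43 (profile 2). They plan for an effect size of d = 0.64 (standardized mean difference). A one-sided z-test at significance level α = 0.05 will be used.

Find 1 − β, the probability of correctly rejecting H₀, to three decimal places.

Power ≈ 0.972

Noncentrality parameter: δ = d / √(1/n₁ + 1/n₂) = 0.64 / √(1/110 + 1/43) = 3.5585
Critical value for a one-sided test at α = 0.05: z_α = 1.645.
Power = Φ(δ − 1.645) = Φ(1.914) = 0.9722.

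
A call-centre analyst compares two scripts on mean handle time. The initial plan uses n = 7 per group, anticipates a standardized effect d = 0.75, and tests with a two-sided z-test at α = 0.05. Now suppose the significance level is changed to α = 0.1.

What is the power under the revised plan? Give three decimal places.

δ = d·√(n/2) = 0.75 × √(7/2) = 1.4031 (unchanged). New critical value: z_{0.05} = 1.645.
Revised power = Φ(δ − 1.645) + Φ(−δ − 1.645) = Φ(-0.242) + Φ(-3.048) = 0.4045 + 0.0012 = 0.4056.

Power ≈ 0.406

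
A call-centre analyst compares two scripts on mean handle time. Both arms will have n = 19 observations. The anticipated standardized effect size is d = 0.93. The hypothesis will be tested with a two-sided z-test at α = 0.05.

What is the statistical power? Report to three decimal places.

Noncentrality parameter: δ = d·√(n/2) = 0.93 × √(19/2) = 2.8665
Two-sided α = 0.05 → critical value z_{0.025} = 1.960.
Power = Φ(δ − 1.960) + Φ(−δ − 1.960) = Φ(0.906) + Φ(-4.826) = 0.8177 + 0.0000 = 0.8177.

Power ≈ 0.818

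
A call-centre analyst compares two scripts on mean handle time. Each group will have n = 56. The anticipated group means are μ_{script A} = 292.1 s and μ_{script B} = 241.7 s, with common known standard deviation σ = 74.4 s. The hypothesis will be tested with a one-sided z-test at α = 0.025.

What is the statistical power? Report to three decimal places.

Standardized effect: d = |μ_{script A} − μ_{script B}| / σ = |292.1 − 241.7| / 74.4 = 0.6774
Noncentrality parameter: δ = d·√(n/2) = 0.6774 × √(56/2) = 3.5846
Critical value for a one-sided test at α = 0.025: z_α = 1.960.
Power = Φ(δ − 1.960) = Φ(1.625) = 0.9479.

Power ≈ 0.948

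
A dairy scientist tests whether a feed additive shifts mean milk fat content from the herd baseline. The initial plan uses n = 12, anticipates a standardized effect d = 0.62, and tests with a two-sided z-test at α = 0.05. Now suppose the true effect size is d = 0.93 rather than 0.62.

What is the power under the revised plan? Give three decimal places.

Power ≈ 0.896

With d = 0.93: δ = d·√n = 0.93 × √12 = 3.2216. Critical value z_{0.025} = 1.960.
Revised power = Φ(δ − 1.960) + Φ(−δ − 1.960) = Φ(1.262) + Φ(-5.182) = 0.8965 + 0.0000 = 0.8965.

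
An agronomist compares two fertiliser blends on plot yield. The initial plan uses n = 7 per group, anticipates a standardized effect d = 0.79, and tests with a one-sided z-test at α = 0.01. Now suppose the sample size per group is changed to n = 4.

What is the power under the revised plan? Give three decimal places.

Power ≈ 0.113

With n = 4 per group: δ = d·√(n/2) = 0.79 × √(4/2) = 1.1172. Critical value z_{0.01} = 2.326.
Revised power = P(Z > 2.326 − δ) = Φ(-1.209) = 0.1133.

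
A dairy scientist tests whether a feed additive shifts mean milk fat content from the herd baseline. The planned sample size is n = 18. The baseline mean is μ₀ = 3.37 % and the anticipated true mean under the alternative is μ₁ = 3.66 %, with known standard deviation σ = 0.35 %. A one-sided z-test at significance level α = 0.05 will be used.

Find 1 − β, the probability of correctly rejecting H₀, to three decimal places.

Standardized effect: d = |μ₁ − μ₀| / σ = |3.66 − 3.37| / 0.35 = 0.8286
Noncentrality parameter: δ = d·√n = 0.8286 × √18 = 3.5153
One-sided α = 0.05 → critical value z_{0.05} = 1.645.
Power = Φ(δ − 1.645) = Φ(1.870) = 0.9693.

Power ≈ 0.969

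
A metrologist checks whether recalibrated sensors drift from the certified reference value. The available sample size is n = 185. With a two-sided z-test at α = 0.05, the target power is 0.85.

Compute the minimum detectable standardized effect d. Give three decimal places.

d ≈ 0.220

Need Φ(δ − 1.960) = 0.85, so δ = 1.960 + 1.036 = 2.996.
(Lower-tail contribution to power is negligible for δ > 0.)
δ = d·√n ⇒ d = δ/√n = 2.996/√185 = 0.2203.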